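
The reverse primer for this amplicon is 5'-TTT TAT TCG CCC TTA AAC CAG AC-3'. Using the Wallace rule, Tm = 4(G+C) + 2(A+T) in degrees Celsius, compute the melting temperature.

64°C

Scanning the sequence gives G=2, C=7, A=6, T=8.
So N_AT = 14 and N_GC = 9.
Tm = 4·9 + 2·14 = 36 + 28 = 64°C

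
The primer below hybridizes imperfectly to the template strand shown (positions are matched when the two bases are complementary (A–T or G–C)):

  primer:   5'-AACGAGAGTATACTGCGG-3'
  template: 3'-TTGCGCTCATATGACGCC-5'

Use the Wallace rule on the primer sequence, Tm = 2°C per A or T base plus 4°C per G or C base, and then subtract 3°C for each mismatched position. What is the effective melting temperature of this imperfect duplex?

Primer base counts: A=6, T=3, G=6, C=3 → A+T=9, G+C=9
Perfect-match Tm = 2(9) + 4(9) = 18 + 36 = 54°C
Mismatches (positions where the bases are not complementary): 1 (at position 5)
Effective Tm = 54 − 1×3 = 54 − 3 = 51°C

51°C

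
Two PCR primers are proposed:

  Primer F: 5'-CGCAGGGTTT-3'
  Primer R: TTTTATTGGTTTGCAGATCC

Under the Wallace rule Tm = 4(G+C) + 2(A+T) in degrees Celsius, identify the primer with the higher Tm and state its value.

Primer R, 54°C

Primer F: A+T=4, G+C=6 → Tm = 2(4)+4(6) = 32°C
Primer R: A+T=13, G+C=7 → Tm = 2(13)+4(7) = 54°C
32°C vs 54°C → primer R is higher.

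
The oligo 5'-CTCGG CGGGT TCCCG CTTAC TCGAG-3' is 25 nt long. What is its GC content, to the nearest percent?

Scanning the sequence gives G=8, T=6, C=9, A=2.
G+C = 8 + 9 = 17 out of 25 bases
%GC = 17/25 × 100 = 68% ≈ 68%

68%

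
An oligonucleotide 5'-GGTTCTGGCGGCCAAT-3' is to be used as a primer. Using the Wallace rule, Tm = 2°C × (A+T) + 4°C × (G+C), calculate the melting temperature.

Scanning the sequence gives A=2, C=4, T=4, G=6.
So N_AT = 6 and N_GC = 10.
Tm = 4·10 + 2·6 = 40 + 12 = 52°C

52°C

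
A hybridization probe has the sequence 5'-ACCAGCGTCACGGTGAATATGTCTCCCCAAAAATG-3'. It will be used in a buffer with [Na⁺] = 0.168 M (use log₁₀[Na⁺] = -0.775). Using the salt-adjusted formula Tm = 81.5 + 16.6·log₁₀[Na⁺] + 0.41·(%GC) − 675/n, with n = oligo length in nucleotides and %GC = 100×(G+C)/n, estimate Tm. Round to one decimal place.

Length n = 35. Counting bases: C=10, A=11, G=7, T=7
G+C = 17, so %GC = 17/35 × 100 = 48.571%
Salt term: 16.6 × (-0.775) = -12.865
GC term: 0.41 × 48.571 = 19.914; length term: −675/35 = −19.286
Tm = 81.5 + (-12.865) + 19.914 − 19.286 = 69.263 → 69.3°C

69.3°C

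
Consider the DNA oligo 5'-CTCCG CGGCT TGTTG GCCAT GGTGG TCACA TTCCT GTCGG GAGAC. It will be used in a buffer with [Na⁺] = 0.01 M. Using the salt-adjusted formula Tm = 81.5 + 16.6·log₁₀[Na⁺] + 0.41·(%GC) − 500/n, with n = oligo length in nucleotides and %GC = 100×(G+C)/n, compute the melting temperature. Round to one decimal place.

62.7°C

Length n = 45. Base counts: A=5, G=15, C=13, T=12
G+C = 28, so %GC = 28/45 × 100 = 62.222%
Salt term: 16.6 × (-2) = -33.2
GC term: 0.41 × 62.222 = 25.511; length term: −500/45 = −11.111
Tm = 81.5 + (-33.2) + 25.511 − 11.111 = 62.7 → 62.7°C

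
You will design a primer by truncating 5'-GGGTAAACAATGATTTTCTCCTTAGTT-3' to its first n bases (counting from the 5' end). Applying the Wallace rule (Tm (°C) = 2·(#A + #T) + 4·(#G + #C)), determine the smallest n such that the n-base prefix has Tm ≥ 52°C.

First 19 bases: GGGTAAACAATGATTTTCT → Tm = 50°C (< 52°C)
First 20 bases: GGGTAAACAATGATTTTCTC → Tm = 54°C (≥ 52°C)
Since every base adds ≥2°C, Tm only increases with n, so the threshold is first crossed at n = 20.

n = 20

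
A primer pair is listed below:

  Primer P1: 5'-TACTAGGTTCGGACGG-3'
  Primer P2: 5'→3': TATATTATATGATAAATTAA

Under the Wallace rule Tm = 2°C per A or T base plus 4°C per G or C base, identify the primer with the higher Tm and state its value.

Primer P1, 50°C

Primer P1: A+T=7, G+C=9 → Tm = 2(7)+4(9) = 50°C
Primer P2: A+T=19, G+C=1 → Tm = 2(19)+4(1) = 42°C
50°C vs 42°C → primer P1 is higher.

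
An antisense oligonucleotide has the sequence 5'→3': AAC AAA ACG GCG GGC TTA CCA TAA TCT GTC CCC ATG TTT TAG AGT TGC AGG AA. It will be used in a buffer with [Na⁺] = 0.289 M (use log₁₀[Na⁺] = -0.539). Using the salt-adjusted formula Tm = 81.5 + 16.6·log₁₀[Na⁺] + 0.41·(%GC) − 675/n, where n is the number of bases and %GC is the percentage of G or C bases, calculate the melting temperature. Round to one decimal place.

Length n = 53. A=16, T=13, G=12, C=12
G+C = 24, so %GC = 24/53 × 100 = 45.283%
Salt term: 16.6 × (-0.539) = -8.947
GC term: 0.41 × 45.283 = 18.566; length term: −675/53 = −12.736
Tm = 81.5 + (-8.947) + 18.566 − 12.736 = 78.383 → 78.4°C

78.4°C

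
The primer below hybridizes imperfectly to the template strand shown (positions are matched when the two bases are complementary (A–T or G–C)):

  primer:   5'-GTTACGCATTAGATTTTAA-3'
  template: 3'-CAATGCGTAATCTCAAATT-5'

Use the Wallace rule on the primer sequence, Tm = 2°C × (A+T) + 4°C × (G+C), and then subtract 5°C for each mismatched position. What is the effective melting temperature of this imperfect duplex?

Primer base counts: A=6, T=8, G=3, C=2 → A+T=14, G+C=5
Perfect-match Tm = 2(14) + 4(5) = 28 + 20 = 48°C
Mismatches (positions where the bases are not complementary): 1 (at position 14)
Effective Tm = 48 − 1×5 = 48 − 5 = 43°C

43°C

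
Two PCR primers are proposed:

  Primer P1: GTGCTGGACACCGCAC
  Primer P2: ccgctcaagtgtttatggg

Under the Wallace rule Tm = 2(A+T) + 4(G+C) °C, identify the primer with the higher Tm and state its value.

Primer P1: A+T=5, G+C=11 → Tm = 2(5)+4(11) = 54°C
Primer P2: A+T=9, G+C=10 → Tm = 2(9)+4(10) = 58°C
54°C vs 58°C → primer P2 is higher.

Primer P2, 58°C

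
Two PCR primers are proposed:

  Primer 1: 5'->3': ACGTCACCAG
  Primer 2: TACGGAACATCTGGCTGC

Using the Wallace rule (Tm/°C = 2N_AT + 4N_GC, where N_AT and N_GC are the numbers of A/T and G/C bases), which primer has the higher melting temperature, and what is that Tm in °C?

Primer 2, 56°C

Primer 1: A+T=4, G+C=6 → Tm = 2(4)+4(6) = 32°C
Primer 2: A+T=8, G+C=10 → Tm = 2(8)+4(10) = 56°C
32°C vs 56°C → primer 2 is higher.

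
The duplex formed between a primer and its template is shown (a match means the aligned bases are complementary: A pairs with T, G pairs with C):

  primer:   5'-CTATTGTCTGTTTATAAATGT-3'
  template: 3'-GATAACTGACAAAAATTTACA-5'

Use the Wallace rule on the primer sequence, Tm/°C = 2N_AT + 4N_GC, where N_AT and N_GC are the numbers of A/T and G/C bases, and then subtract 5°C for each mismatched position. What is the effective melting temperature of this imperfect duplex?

Primer base counts: A=5, T=11, G=3, C=2 → A+T=16, G+C=5
Perfect-match Tm = 2(16) + 4(5) = 32 + 20 = 52°C
Mismatches (positions where the bases are not complementary): 2 (at positions 7, 14)
Effective Tm = 52 − 2×5 = 52 − 10 = 42°C

42°C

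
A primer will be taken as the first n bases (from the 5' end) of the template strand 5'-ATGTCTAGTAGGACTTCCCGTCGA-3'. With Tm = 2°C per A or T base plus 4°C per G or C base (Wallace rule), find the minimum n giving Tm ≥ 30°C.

First 10 bases: ATGTCTAGTA → Tm = 26°C (< 30°C)
First 11 bases: ATGTCTAGTAG → Tm = 30°C (≥ 30°C)
Each additional base adds 2°C (A/T) or 4°C (G/C), so Tm is non-decreasing in n; n = 11 is the first length to reach 30°C.

n = 11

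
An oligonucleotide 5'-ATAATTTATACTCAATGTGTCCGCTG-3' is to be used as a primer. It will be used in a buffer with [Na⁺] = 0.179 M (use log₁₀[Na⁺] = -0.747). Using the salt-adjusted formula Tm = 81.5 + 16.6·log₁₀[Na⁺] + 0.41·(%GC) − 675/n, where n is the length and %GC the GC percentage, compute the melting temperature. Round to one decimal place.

Length n = 26. Counting bases: A=7, C=5, G=4, T=10
G+C = 9, so %GC = 9/26 × 100 = 34.615%
Salt term: 16.6 × (-0.747) = -12.4
GC term: 0.41 × 34.615 = 14.192; length term: −675/26 = −25.962
Tm = 81.5 + (-12.4) + 14.192 − 25.962 = 57.33 → 57.3°C

57.3°C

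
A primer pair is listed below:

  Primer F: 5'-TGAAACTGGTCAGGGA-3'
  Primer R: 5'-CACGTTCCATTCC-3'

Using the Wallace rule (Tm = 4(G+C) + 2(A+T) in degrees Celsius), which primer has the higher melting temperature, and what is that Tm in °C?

Primer F, 48°C

Primer F: A+T=8, G+C=8 → Tm = 2(8)+4(8) = 48°C
Primer R: A+T=6, G+C=7 → Tm = 2(6)+4(7) = 40°C
48°C vs 40°C → primer F is higher.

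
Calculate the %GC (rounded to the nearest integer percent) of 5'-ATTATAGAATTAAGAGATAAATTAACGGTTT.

Scanning the sequence gives C=1, T=11, G=5, A=14.
G+C = 5 + 1 = 6 out of 31 bases
%GC = 6/31 × 100 = 19.35% ≈ 19%

19%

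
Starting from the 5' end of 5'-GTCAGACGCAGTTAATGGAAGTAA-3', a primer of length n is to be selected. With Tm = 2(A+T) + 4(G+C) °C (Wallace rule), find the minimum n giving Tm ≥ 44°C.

First 14 bases: GTCAGACGCAGTTA → Tm = 42°C (< 44°C)
First 15 bases: GTCAGACGCAGTTAA → Tm = 44°C (≥ 44°C)
Since every base adds ≥2°C, Tm only increases with n, so the threshold is first crossed at n = 15.

n = 15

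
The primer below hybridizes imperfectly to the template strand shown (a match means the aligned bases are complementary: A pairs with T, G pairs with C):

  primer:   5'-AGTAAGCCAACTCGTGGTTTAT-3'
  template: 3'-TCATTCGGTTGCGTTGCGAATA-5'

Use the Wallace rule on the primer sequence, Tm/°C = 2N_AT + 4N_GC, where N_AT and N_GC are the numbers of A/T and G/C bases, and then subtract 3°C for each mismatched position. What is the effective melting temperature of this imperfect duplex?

Primer base counts: A=6, T=7, G=5, C=4 → A+T=13, G+C=9
Perfect-match Tm = 2(13) + 4(9) = 26 + 36 = 62°C
Mismatches (positions where the bases are not complementary): 5 (at positions 12, 14, 15, 16, 18)
Effective Tm = 62 − 5×3 = 62 − 15 = 47°C

47°C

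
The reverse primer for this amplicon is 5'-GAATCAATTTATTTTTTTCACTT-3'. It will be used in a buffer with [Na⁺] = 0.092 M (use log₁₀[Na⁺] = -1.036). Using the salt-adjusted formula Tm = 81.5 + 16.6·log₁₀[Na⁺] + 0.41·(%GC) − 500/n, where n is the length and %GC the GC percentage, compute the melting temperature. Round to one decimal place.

Length n = 23. G=1, T=13, A=6, C=3
G+C = 4, so %GC = 4/23 × 100 = 17.391%
Salt term: 16.6 × (-1.036) = -17.198
GC term: 0.41 × 17.391 = 7.13; length term: −500/23 = −21.739
Tm = 81.5 + (-17.198) + 7.13 − 21.739 = 49.693 → 49.7°C

49.7°C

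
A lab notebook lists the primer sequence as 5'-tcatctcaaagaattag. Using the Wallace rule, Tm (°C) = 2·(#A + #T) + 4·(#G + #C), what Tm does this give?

44°C

G=2, C=3, T=5, A=7
AT pairs contribute 12, GC pairs contribute 5.
Tm = 2×12 + 4×5 = 44°C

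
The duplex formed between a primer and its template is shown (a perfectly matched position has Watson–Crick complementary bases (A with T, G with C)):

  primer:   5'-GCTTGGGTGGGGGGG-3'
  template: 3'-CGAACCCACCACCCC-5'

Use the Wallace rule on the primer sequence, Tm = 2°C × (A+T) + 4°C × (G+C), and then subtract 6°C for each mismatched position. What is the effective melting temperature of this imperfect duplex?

Primer base counts: A=0, T=3, G=11, C=1 → A+T=3, G+C=12
Perfect-match Tm = 2(3) + 4(12) = 6 + 48 = 54°C
Mismatches (positions where the bases are not complementary): 1 (at position 11)
Effective Tm = 54 − 1×6 = 54 − 6 = 48°C

48°C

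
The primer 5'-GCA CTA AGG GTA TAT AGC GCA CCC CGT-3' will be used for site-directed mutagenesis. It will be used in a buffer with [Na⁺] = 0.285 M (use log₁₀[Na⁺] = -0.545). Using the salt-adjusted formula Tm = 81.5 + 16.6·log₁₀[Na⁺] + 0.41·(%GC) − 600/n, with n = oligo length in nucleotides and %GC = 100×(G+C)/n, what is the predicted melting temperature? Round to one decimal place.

73.0°C

Length n = 27. C=8, G=7, A=7, T=5
G+C = 15, so %GC = 15/27 × 100 = 55.556%
Salt term: 16.6 × (-0.545) = -9.047
GC term: 0.41 × 55.556 = 22.778; length term: −600/27 = −22.222
Tm = 81.5 + (-9.047) + 22.778 − 22.222 = 73.009 → 73.0°C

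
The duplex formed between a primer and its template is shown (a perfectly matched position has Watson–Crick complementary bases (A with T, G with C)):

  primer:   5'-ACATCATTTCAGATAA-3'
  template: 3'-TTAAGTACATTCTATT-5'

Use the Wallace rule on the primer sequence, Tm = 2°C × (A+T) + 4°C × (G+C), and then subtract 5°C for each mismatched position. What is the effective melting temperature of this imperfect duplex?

Primer base counts: A=7, T=5, G=1, C=3 → A+T=12, G+C=4
Perfect-match Tm = 2(12) + 4(4) = 24 + 16 = 40°C
Mismatches (positions where the bases are not complementary): 4 (at positions 2, 3, 8, 10)
Effective Tm = 40 − 4×5 = 40 − 20 = 20°C

20°C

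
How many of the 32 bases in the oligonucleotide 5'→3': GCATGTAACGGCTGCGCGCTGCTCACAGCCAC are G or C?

G=9, T=5, C=12, A=6
G+C = 9 + 12 = 21

21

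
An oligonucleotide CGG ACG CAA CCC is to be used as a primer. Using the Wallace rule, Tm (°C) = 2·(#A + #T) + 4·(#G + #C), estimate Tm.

Counting bases: T=0, C=6, A=3, G=3
AT pairs contribute 3, GC pairs contribute 9.
Tm = 2(3) + 4(9) = 6 + 36 = 42°C

42°C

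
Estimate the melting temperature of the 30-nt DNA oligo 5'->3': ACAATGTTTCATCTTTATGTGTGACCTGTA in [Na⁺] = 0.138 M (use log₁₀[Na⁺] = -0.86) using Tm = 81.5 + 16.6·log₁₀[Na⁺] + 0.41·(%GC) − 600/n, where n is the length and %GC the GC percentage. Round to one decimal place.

Length n = 30. C=5, A=7, G=5, T=13
G+C = 10, so %GC = 10/30 × 100 = 33.333%
Salt term: 16.6 × (-0.86) = -14.276
GC term: 0.41 × 33.333 = 13.667; length term: −600/30 = −20
Tm = 81.5 + (-14.276) + 13.667 − 20 = 60.891 → 60.9°C

60.9°C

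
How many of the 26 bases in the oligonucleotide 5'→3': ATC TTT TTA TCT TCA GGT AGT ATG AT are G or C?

7

Counting bases: G=4, T=13, C=3, A=6
G+C = 4 + 3 = 7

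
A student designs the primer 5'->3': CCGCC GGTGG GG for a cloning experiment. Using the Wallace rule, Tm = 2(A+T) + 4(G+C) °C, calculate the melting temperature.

Counting bases: A=0, G=7, C=4, T=1
A+T = 1, G+C = 11
Tm = 2(1) + 4(11) = 2 + 44 = 46°C

46°C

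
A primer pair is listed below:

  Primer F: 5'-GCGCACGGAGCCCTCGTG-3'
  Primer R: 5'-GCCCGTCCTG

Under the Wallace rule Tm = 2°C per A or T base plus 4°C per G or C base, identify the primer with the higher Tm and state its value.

Primer F, 64°C

Primer F: A+T=4, G+C=14 → Tm = 2(4)+4(14) = 64°C
Primer R: A+T=2, G+C=8 → Tm = 2(2)+4(8) = 36°C
64°C vs 36°C → primer F is higher.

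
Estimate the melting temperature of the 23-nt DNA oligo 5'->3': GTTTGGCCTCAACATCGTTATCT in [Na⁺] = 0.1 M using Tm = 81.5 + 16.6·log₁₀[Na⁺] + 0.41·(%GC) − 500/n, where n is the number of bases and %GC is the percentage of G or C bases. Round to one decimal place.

Length n = 23. Counting bases: C=6, T=9, A=4, G=4
G+C = 10, so %GC = 10/23 × 100 = 43.478%
Salt term: 16.6 × (-1) = -16.6
GC term: 0.41 × 43.478 = 17.826; length term: −500/23 = −21.739
Tm = 81.5 + (-16.6) + 17.826 − 21.739 = 60.987 → 61.0°C

61.0°C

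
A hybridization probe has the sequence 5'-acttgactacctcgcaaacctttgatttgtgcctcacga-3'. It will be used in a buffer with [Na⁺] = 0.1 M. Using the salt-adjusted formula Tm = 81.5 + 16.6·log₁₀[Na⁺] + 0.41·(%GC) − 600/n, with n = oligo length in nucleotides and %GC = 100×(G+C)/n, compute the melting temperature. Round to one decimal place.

68.4°C

Length n = 39. T=12, C=12, G=6, A=9
G+C = 18, so %GC = 18/39 × 100 = 46.154%
Salt term: 16.6 × (-1) = -16.6
GC term: 0.41 × 46.154 = 18.923; length term: −600/39 = −15.385
Tm = 81.5 + (-16.6) + 18.923 − 15.385 = 68.438 → 68.4°C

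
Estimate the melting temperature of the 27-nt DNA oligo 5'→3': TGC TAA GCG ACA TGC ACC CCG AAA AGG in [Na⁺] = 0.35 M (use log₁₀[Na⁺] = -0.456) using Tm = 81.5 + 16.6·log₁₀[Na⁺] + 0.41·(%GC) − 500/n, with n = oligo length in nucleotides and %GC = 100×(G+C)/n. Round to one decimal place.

78.2°C

Length n = 27. A=9, C=8, T=3, G=7
G+C = 15, so %GC = 15/27 × 100 = 55.556%
Salt term: 16.6 × (-0.456) = -7.57
GC term: 0.41 × 55.556 = 22.778; length term: −500/27 = −18.519
Tm = 81.5 + (-7.57) + 22.778 − 18.519 = 78.189 → 78.2°C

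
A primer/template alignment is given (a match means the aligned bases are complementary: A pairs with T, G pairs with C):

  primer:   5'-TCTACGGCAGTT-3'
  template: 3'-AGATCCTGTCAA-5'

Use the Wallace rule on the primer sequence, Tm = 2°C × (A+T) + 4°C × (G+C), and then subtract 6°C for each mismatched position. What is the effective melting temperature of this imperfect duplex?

24°C

Primer base counts: A=2, T=4, G=3, C=3 → A+T=6, G+C=6
Perfect-match Tm = 2(6) + 4(6) = 12 + 24 = 36°C
Mismatches (positions where the bases are not complementary): 2 (at positions 5, 7)
Effective Tm = 36 − 2×6 = 36 − 12 = 24°C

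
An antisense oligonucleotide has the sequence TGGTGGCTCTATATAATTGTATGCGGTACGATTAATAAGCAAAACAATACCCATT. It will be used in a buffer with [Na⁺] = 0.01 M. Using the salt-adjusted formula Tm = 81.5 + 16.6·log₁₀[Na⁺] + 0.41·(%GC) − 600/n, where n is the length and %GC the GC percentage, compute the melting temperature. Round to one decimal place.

Length n = 55. G=10, A=19, C=9, T=17
G+C = 19, so %GC = 19/55 × 100 = 34.545%
Salt term: 16.6 × (-2) = -33.2
GC term: 0.41 × 34.545 = 14.163; length term: −600/55 = −10.909
Tm = 81.5 + (-33.2) + 14.163 − 10.909 = 51.554 → 51.6°C

51.6°C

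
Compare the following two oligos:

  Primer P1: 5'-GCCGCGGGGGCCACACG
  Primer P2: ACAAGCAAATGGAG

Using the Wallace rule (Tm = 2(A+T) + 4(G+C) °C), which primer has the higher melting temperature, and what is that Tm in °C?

Primer P1: A+T=2, G+C=15 → Tm = 2(2)+4(15) = 64°C
Primer P2: A+T=8, G+C=6 → Tm = 2(8)+4(6) = 40°C
64°C vs 40°C → primer P1 is higher.

Primer P1, 64°C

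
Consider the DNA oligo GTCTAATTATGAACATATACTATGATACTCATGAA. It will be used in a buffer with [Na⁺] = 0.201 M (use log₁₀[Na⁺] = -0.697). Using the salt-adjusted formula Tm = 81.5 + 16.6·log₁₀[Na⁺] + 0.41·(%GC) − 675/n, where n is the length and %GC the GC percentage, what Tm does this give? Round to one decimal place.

Length n = 35. Base counts: T=12, G=4, A=14, C=5
G+C = 9, so %GC = 9/35 × 100 = 25.714%
Salt term: 16.6 × (-0.697) = -11.57
GC term: 0.41 × 25.714 = 10.543; length term: −675/35 = −19.286
Tm = 81.5 + (-11.57) + 10.543 − 19.286 = 61.187 → 61.2°C

61.2°C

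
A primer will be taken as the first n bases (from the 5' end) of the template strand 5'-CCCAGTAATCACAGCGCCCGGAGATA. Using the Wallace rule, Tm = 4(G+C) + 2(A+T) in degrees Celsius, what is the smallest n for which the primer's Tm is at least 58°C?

n = 18

First 17 bases: CCCAGTAATCACAGCGC → Tm = 54°C (< 58°C)
First 18 bases: CCCAGTAATCACAGCGCC → Tm = 58°C (≥ 58°C)
Each additional base adds 2°C (A/T) or 4°C (G/C), so Tm is non-decreasing in n; n = 18 is the first length to reach 58°C.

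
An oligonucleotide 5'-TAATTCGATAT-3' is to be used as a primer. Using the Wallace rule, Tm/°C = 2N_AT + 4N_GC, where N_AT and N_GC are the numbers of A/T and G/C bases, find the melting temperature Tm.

Counting bases: A=4, T=5, C=1, G=1
So N_AT = 9 and N_GC = 2.
Tm = 4·2 + 2·9 = 8 + 18 = 26°C

26°C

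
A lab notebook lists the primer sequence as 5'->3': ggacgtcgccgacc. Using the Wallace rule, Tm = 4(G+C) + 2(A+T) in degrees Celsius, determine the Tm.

Counting bases: A=2, C=6, T=1, G=5
A+T = 3, G+C = 11
Tm = 2×3 + 4×11 = 50°C

50°C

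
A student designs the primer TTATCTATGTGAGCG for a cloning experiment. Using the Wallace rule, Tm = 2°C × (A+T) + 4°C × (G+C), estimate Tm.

42°C

Counting bases: A=3, G=4, C=2, T=6
AT pairs contribute 9, GC pairs contribute 6.
Tm = 2×9 + 4×6 = 42°C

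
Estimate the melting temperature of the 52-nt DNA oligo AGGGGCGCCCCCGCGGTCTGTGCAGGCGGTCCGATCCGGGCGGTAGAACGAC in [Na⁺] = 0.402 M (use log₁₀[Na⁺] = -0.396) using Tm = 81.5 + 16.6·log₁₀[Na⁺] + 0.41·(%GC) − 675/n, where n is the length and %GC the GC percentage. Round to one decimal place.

Length n = 52. Base counts: A=7, C=17, T=6, G=22
G+C = 39, so %GC = 39/52 × 100 = 75%
Salt term: 16.6 × (-0.396) = -6.574
GC term: 0.41 × 75 = 30.75; length term: −675/52 = −12.981
Tm = 81.5 + (-6.574) + 30.75 − 12.981 = 92.695 → 92.7°C

92.7°C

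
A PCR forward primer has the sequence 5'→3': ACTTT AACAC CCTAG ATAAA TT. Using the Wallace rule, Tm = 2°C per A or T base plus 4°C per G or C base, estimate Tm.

56°C

A=9, T=7, C=5, G=1
AT pairs contribute 16, GC pairs contribute 6.
Tm = 2×16 + 4×6 = 56°C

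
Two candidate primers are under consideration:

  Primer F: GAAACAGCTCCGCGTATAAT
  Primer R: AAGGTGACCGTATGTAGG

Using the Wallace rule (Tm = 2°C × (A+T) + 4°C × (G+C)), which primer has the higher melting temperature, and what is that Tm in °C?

Primer F: A+T=11, G+C=9 → Tm = 2(11)+4(9) = 58°C
Primer R: A+T=9, G+C=9 → Tm = 2(9)+4(9) = 54°C
58°C vs 54°C → primer F is higher.

Primer F, 58°C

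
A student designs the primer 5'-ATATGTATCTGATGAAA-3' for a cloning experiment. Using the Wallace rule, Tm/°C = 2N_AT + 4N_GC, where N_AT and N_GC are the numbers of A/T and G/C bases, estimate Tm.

C=1, G=3, A=7, T=6
So N_AT = 13 and N_GC = 4.
Tm = 2×13 + 4×4 = 42°C

42°C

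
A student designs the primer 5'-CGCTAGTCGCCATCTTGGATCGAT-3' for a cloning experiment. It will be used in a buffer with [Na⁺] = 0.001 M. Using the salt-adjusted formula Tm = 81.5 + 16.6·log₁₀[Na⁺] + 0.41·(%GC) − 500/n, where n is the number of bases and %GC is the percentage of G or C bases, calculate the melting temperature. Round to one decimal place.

Length n = 24. Base counts: C=7, T=7, A=4, G=6
G+C = 13, so %GC = 13/24 × 100 = 54.167%
Salt term: 16.6 × (-3) = -49.8
GC term: 0.41 × 54.167 = 22.208; length term: −500/24 = −20.833
Tm = 81.5 + (-49.8) + 22.208 − 20.833 = 33.075 → 33.1°C

33.1°C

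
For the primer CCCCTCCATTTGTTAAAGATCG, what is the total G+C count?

10

Scanning the sequence gives A=5, T=7, C=7, G=3.
Total G or C: 3 + 7 = 10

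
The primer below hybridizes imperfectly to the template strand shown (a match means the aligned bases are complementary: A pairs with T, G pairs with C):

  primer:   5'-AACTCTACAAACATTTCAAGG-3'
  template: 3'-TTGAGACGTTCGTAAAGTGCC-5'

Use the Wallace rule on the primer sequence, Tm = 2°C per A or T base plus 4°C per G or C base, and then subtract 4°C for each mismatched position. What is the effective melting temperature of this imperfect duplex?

Primer base counts: A=9, T=5, G=2, C=5 → A+T=14, G+C=7
Perfect-match Tm = 2(14) + 4(7) = 28 + 28 = 56°C
Mismatches (positions where the bases are not complementary): 3 (at positions 7, 11, 19)
Effective Tm = 56 − 3×4 = 56 − 12 = 44°C

44°C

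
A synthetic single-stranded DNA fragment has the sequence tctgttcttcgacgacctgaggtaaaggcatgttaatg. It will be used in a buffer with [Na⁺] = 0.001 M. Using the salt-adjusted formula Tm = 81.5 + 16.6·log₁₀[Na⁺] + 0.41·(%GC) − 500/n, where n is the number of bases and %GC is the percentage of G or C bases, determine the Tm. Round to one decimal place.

Length n = 38. Counting bases: A=9, C=7, G=10, T=12
G+C = 17, so %GC = 17/38 × 100 = 44.737%
Salt term: 16.6 × (-3) = -49.8
GC term: 0.41 × 44.737 = 18.342; length term: −500/38 = −13.158
Tm = 81.5 + (-49.8) + 18.342 − 13.158 = 36.884 → 36.9°C

36.9°C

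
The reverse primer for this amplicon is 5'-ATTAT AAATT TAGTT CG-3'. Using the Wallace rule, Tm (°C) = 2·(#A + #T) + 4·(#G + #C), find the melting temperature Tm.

40°C

Base counts: C=1, T=8, G=2, A=6
AT pairs contribute 14, GC pairs contribute 3.
Tm = 2×14 + 4×3 = 40°C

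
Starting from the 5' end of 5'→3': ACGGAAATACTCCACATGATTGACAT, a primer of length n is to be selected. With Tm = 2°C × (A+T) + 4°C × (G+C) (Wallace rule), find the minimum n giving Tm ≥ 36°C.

First 12 bases: ACGGAAATACTC → Tm = 34°C (< 36°C)
First 13 bases: ACGGAAATACTCC → Tm = 38°C (≥ 36°C)
Each additional base adds 2°C (A/T) or 4°C (G/C), so Tm is non-decreasing in n; n = 13 is the first length to reach 36°C.

n = 13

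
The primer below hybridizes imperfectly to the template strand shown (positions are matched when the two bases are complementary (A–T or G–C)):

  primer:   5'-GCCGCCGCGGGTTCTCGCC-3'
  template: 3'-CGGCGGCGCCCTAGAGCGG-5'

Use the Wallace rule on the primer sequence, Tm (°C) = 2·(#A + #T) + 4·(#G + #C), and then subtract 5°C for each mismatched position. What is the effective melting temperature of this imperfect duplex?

Primer base counts: A=0, T=3, G=7, C=9 → A+T=3, G+C=16
Perfect-match Tm = 2(3) + 4(16) = 6 + 64 = 70°C
Mismatches (positions where the bases are not complementary): 1 (at position 12)
Effective Tm = 70 − 1×5 = 70 − 5 = 65°C

65°C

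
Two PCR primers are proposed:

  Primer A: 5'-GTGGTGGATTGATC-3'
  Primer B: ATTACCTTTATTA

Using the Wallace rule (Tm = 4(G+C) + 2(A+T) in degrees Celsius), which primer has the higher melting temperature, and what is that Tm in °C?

Primer A: A+T=7, G+C=7 → Tm = 2(7)+4(7) = 42°C
Primer B: A+T=11, G+C=2 → Tm = 2(11)+4(2) = 30°C
42°C vs 30°C → primer A is higher.

Primer A, 42°C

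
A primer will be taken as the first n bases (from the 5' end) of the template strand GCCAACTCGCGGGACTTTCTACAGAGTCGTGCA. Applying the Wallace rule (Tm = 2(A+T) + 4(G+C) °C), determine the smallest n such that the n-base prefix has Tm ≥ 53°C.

First 15 bases: GCCAACTCGCGGGAC → Tm = 52°C (< 53°C)
First 16 bases: GCCAACTCGCGGGACT → Tm = 54°C (≥ 53°C)
Since every base adds ≥2°C, Tm only increases with n, so the threshold is first crossed at n = 16.

n = 16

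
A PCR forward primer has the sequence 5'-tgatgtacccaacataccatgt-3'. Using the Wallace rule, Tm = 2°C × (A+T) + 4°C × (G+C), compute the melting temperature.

62°C

Scanning the sequence gives C=6, T=6, G=3, A=7.
AT pairs contribute 13, GC pairs contribute 9.
Tm = 2×13 + 4×9 = 62°C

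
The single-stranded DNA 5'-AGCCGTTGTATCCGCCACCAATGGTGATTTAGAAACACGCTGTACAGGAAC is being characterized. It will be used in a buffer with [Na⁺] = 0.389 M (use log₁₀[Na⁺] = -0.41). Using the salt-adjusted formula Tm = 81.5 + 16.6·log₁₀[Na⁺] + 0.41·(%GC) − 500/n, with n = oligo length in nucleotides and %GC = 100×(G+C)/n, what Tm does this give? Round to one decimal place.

Length n = 51. Scanning the sequence gives G=12, A=15, C=13, T=11.
G+C = 25, so %GC = 25/51 × 100 = 49.02%
Salt term: 16.6 × (-0.41) = -6.806
GC term: 0.41 × 49.02 = 20.098; length term: −500/51 = −9.804
Tm = 81.5 + (-6.806) + 20.098 − 9.804 = 84.988 → 85.0°C

85.0°C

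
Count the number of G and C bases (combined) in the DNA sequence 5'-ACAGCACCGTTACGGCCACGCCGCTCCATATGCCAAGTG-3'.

C=15, G=9, A=9, T=6
G+C = 9 + 15 = 24

24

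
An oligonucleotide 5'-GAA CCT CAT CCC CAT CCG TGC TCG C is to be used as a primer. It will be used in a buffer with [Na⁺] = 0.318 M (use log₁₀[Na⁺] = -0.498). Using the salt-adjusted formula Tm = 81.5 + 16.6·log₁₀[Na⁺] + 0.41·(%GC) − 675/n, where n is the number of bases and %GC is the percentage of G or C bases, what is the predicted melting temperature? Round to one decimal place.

72.5°C

Length n = 25. Scanning the sequence gives C=12, G=4, T=5, A=4.
G+C = 16, so %GC = 16/25 × 100 = 64%
Salt term: 16.6 × (-0.498) = -8.267
GC term: 0.41 × 64 = 26.24; length term: −675/25 = −27
Tm = 81.5 + (-8.267) + 26.24 − 27 = 72.473 → 72.5°C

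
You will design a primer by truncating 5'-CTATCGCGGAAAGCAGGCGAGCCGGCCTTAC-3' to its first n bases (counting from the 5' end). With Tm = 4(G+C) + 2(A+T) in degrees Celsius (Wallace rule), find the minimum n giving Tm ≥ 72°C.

n = 22

First 21 bases: CTATCGCGGAAAGCAGGCGAG → Tm = 68°C (< 72°C)
First 22 bases: CTATCGCGGAAAGCAGGCGAGC → Tm = 72°C (≥ 72°C)
Since every base adds ≥2°C, Tm only increases with n, so the threshold is first crossed at n = 22.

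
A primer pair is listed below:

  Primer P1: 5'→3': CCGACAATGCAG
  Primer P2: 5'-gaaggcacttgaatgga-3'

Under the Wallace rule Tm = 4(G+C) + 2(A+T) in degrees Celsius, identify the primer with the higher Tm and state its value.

Primer P2, 50°C

Primer P1: A+T=5, G+C=7 → Tm = 2(5)+4(7) = 38°C
Primer P2: A+T=9, G+C=8 → Tm = 2(9)+4(8) = 50°C
38°C vs 50°C → primer P2 is higher.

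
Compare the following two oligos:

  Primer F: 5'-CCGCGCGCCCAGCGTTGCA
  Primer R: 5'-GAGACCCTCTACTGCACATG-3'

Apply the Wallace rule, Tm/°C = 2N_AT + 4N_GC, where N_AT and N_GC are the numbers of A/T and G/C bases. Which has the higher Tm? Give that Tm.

Primer F, 68°C

Primer F: A+T=4, G+C=15 → Tm = 2(4)+4(15) = 68°C
Primer R: A+T=9, G+C=11 → Tm = 2(9)+4(11) = 62°C
68°C vs 62°C → primer F is higher.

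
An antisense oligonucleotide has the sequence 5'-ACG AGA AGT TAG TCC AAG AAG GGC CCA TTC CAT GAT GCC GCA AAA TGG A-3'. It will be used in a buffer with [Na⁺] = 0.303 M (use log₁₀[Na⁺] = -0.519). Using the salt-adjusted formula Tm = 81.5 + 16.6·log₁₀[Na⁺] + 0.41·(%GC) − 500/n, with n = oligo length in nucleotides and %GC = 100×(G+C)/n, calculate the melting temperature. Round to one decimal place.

82.8°C

Length n = 49. Base counts: C=11, A=17, T=8, G=13
G+C = 24, so %GC = 24/49 × 100 = 48.98%
Salt term: 16.6 × (-0.519) = -8.615
GC term: 0.41 × 48.98 = 20.082; length term: −500/49 = −10.204
Tm = 81.5 + (-8.615) + 20.082 − 10.204 = 82.763 → 82.8°C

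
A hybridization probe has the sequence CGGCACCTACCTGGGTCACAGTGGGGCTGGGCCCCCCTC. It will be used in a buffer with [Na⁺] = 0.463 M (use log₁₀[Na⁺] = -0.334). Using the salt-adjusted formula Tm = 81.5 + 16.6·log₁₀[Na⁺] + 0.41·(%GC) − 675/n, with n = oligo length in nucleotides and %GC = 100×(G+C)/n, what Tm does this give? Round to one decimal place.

89.1°C

Length n = 39. Counting bases: C=16, G=13, A=4, T=6
G+C = 29, so %GC = 29/39 × 100 = 74.359%
Salt term: 16.6 × (-0.334) = -5.544
GC term: 0.41 × 74.359 = 30.487; length term: −675/39 = −17.308
Tm = 81.5 + (-5.544) + 30.487 − 17.308 = 89.135 → 89.1°C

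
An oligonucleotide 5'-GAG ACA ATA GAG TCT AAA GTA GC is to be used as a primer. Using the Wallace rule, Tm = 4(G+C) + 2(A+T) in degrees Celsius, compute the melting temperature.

Scanning the sequence gives C=3, T=4, G=6, A=10.
AT pairs contribute 14, GC pairs contribute 9.
Tm = 2×14 + 4×9 = 64°C

64°C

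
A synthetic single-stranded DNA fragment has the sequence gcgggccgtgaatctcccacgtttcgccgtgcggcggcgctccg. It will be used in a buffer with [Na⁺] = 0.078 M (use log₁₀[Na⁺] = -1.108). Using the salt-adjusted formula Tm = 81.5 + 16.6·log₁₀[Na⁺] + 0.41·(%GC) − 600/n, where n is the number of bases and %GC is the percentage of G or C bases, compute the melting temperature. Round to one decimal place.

Length n = 44. Scanning the sequence gives T=8, A=3, C=17, G=16.
G+C = 33, so %GC = 33/44 × 100 = 75%
Salt term: 16.6 × (-1.108) = -18.393
GC term: 0.41 × 75 = 30.75; length term: −600/44 = −13.636
Tm = 81.5 + (-18.393) + 30.75 − 13.636 = 80.221 → 80.2°C

80.2°C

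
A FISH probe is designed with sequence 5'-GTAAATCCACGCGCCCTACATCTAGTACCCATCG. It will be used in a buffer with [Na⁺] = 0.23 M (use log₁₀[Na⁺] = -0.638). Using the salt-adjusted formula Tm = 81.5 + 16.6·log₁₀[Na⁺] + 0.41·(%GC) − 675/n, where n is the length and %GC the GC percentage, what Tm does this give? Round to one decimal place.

Length n = 34. Counting bases: T=7, A=9, C=13, G=5
G+C = 18, so %GC = 18/34 × 100 = 52.941%
Salt term: 16.6 × (-0.638) = -10.591
GC term: 0.41 × 52.941 = 21.706; length term: −675/34 = −19.853
Tm = 81.5 + (-10.591) + 21.706 − 19.853 = 72.762 → 72.8°C

72.8°C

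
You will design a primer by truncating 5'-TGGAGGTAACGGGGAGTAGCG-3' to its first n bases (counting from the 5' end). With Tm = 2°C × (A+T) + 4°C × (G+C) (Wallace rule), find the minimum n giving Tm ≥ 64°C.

n = 20

First 19 bases: TGGAGGTAACGGGGAGTAG → Tm = 60°C (< 64°C)
First 20 bases: TGGAGGTAACGGGGAGTAGC → Tm = 64°C (≥ 64°C)
Since every base adds ≥2°C, Tm only increases with n, so the threshold is first crossed at n = 20.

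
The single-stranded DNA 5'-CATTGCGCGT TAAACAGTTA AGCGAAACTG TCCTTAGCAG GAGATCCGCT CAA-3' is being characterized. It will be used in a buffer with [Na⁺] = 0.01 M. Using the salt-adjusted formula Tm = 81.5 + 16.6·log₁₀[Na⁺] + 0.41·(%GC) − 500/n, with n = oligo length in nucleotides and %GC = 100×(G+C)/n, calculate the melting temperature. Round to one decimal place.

58.2°C

Length n = 53. Scanning the sequence gives T=12, G=12, C=13, A=16.
G+C = 25, so %GC = 25/53 × 100 = 47.17%
Salt term: 16.6 × (-2) = -33.2
GC term: 0.41 × 47.17 = 19.34; length term: −500/53 = −9.434
Tm = 81.5 + (-33.2) + 19.34 − 9.434 = 58.206 → 58.2°C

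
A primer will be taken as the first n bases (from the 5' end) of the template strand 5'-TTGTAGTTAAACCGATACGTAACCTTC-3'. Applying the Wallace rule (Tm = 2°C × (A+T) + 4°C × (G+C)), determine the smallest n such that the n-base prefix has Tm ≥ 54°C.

First 19 bases: TTGTAGTTAAACCGATACG → Tm = 52°C (< 54°C)
First 20 bases: TTGTAGTTAAACCGATACGT → Tm = 54°C (≥ 54°C)
Each additional base adds 2°C (A/T) or 4°C (G/C), so Tm is non-decreasing in n; n = 20 is the first length to reach 54°C.

n = 20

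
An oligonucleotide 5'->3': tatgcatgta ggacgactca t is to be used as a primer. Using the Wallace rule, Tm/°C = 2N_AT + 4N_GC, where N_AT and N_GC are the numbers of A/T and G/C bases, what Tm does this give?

Scanning the sequence gives A=6, G=5, T=6, C=4.
AT pairs contribute 12, GC pairs contribute 9.
Tm = 2×12 + 4×9 = 60°C

60°C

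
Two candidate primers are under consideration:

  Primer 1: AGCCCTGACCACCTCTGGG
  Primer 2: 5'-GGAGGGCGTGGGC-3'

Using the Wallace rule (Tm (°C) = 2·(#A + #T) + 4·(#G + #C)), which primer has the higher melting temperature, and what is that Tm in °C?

Primer 1: A+T=6, G+C=13 → Tm = 2(6)+4(13) = 64°C
Primer 2: A+T=2, G+C=11 → Tm = 2(2)+4(11) = 48°C
64°C vs 48°C → primer 1 is higher.

Primer 1, 64°C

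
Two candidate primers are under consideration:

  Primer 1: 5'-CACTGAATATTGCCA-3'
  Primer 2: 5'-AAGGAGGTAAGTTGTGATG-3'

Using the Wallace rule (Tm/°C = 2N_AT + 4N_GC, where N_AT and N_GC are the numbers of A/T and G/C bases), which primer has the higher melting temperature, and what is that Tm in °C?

Primer 2, 54°C

Primer 1: A+T=9, G+C=6 → Tm = 2(9)+4(6) = 42°C
Primer 2: A+T=11, G+C=8 → Tm = 2(11)+4(8) = 54°C
42°C vs 54°C → primer 2 is higher.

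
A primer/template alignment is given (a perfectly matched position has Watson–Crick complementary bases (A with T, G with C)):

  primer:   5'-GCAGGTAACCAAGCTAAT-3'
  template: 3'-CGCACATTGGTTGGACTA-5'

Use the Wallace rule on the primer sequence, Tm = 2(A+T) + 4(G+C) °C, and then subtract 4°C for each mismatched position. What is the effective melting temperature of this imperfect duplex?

36°C

Primer base counts: A=7, T=3, G=4, C=4 → A+T=10, G+C=8
Perfect-match Tm = 2(10) + 4(8) = 20 + 32 = 52°C
Mismatches (positions where the bases are not complementary): 4 (at positions 3, 4, 13, 16)
Effective Tm = 52 − 4×4 = 52 − 16 = 36°C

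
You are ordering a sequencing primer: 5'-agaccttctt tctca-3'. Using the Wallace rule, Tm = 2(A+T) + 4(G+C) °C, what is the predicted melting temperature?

Base counts: C=5, A=3, G=1, T=6
So N_AT = 9 and N_GC = 6.
Tm = 2(9) + 4(6) = 18 + 24 = 42°C

42°C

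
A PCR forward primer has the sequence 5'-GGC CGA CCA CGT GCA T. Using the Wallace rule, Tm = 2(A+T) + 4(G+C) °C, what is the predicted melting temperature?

54°C

Base counts: A=3, G=5, C=6, T=2
So N_AT = 5 and N_GC = 11.
Tm = 4·11 + 2·5 = 44 + 10 = 54°C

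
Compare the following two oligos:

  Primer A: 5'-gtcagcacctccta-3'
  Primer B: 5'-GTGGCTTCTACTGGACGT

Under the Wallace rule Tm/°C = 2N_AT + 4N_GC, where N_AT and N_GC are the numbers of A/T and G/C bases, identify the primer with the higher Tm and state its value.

Primer A: A+T=6, G+C=8 → Tm = 2(6)+4(8) = 44°C
Primer B: A+T=8, G+C=10 → Tm = 2(8)+4(10) = 56°C
44°C vs 56°C → primer B is higher.

Primer B, 56°C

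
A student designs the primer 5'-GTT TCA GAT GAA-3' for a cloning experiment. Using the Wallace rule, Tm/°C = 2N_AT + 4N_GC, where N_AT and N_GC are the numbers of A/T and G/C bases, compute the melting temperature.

Counting bases: C=1, T=4, A=4, G=3
So N_AT = 8 and N_GC = 4.
Tm = 4·4 + 2·8 = 16 + 16 = 32°C

32°C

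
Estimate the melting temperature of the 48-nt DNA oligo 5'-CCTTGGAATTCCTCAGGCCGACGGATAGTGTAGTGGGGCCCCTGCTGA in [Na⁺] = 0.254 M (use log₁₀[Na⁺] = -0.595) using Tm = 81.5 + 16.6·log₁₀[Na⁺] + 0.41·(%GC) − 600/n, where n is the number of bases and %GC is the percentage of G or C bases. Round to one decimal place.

Length n = 48. Counting bases: A=8, C=13, G=16, T=11
G+C = 29, so %GC = 29/48 × 100 = 60.417%
Salt term: 16.6 × (-0.595) = -9.877
GC term: 0.41 × 60.417 = 24.771; length term: −600/48 = −12.5
Tm = 81.5 + (-9.877) + 24.771 − 12.5 = 83.894 → 83.9°C

83.9°C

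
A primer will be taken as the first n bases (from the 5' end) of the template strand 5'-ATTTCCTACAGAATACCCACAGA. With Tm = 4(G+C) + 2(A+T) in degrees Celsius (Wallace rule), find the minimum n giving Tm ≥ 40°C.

n = 16

First 15 bases: ATTTCCTACAGAATA → Tm = 38°C (< 40°C)
First 16 bases: ATTTCCTACAGAATAC → Tm = 42°C (≥ 40°C)
Each additional base adds 2°C (A/T) or 4°C (G/C), so Tm is non-decreasing in n; n = 16 is the first length to reach 40°C.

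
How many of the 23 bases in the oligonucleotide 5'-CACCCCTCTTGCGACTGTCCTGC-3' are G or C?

15

Scanning the sequence gives C=11, G=4, A=2, T=6.
G+C = 4 + 11 = 15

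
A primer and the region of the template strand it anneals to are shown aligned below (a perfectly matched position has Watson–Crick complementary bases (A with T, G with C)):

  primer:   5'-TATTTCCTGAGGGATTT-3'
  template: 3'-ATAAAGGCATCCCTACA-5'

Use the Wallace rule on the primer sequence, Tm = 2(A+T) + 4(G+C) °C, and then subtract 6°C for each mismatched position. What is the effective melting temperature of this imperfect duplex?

28°C

Primer base counts: A=3, T=8, G=4, C=2 → A+T=11, G+C=6
Perfect-match Tm = 2(11) + 4(6) = 22 + 24 = 46°C
Mismatches (positions where the bases are not complementary): 3 (at positions 8, 9, 16)
Effective Tm = 46 − 3×6 = 46 − 18 = 28°C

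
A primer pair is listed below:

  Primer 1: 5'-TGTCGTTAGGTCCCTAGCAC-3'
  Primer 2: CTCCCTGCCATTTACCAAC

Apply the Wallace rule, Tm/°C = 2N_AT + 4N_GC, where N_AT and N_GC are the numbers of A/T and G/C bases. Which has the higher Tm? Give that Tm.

Primer 1: A+T=9, G+C=11 → Tm = 2(9)+4(11) = 62°C
Primer 2: A+T=9, G+C=10 → Tm = 2(9)+4(10) = 58°C
62°C vs 58°C → primer 1 is higher.

Primer 1, 62°C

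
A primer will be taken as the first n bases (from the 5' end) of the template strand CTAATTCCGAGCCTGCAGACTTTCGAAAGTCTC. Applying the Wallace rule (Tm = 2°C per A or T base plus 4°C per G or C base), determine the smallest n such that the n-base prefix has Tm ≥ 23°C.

n = 9

First 8 bases: CTAATTCC → Tm = 22°C (< 23°C)
First 9 bases: CTAATTCCG → Tm = 26°C (≥ 23°C)
Since every base adds ≥2°C, Tm only increases with n, so the threshold is first crossed at n = 9.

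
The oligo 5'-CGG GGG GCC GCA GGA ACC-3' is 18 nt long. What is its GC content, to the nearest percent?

Scanning the sequence gives T=0, C=6, G=9, A=3.
G+C = 9 + 6 = 15 out of 18 bases
%GC = 15/18 × 100 = 83.33% ≈ 83%

83%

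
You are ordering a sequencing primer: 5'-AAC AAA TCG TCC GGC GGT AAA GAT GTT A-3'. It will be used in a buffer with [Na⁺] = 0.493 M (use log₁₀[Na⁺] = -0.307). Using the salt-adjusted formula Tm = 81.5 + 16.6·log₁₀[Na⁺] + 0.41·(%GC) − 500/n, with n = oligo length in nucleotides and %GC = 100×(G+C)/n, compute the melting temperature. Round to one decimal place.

76.1°C

Length n = 28. Base counts: A=10, G=7, T=6, C=5
G+C = 12, so %GC = 12/28 × 100 = 42.857%
Salt term: 16.6 × (-0.307) = -5.096
GC term: 0.41 × 42.857 = 17.571; length term: −500/28 = −17.857
Tm = 81.5 + (-5.096) + 17.571 − 17.857 = 76.118 → 76.1°C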